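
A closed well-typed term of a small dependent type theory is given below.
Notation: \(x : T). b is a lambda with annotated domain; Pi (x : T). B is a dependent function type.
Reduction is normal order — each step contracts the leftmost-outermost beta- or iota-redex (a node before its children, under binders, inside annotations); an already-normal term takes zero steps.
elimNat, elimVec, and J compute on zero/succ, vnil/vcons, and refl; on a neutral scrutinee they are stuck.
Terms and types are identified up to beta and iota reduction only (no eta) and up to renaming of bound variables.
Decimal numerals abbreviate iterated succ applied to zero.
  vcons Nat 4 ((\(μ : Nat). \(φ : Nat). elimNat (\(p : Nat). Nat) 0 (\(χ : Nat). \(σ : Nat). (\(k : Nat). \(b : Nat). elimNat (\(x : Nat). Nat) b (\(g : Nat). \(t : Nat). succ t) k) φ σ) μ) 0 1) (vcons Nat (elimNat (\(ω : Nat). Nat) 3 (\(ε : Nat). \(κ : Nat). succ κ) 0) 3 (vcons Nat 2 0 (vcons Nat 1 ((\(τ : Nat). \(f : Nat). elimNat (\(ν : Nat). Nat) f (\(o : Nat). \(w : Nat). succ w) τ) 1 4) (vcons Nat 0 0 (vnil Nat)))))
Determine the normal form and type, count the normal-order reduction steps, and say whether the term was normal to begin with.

reduced normal form:
  vcons Nat 4 0 (vcons Nat 3 3 (vcons Nat 2 0 (vcons Nat 1 5 (vcons Nat 0 0 (vnil Nat)))))
type:
  Vec Nat 5
steps to reach normal form (normal order): 10
already normal: no
first contracted redex: a beta-redex


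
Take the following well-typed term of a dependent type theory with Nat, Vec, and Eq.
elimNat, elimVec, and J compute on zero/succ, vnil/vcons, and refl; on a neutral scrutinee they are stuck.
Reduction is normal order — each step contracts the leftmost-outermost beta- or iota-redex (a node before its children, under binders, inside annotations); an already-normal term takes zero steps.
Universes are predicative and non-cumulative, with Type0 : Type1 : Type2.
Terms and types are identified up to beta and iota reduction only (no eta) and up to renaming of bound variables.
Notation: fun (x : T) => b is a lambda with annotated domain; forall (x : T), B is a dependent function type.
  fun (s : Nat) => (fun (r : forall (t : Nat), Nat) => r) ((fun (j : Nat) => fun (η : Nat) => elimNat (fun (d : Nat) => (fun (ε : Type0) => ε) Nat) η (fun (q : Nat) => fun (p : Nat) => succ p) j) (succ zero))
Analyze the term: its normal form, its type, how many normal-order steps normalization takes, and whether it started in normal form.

normal form:
  fun (s : Nat) => fun (r : Nat) => succ r
inferred type:
  forall (s : Nat), forall (r : Nat), Nat
normal-order step count: 6
term was already normal: no
first contracted redex: a beta-redex


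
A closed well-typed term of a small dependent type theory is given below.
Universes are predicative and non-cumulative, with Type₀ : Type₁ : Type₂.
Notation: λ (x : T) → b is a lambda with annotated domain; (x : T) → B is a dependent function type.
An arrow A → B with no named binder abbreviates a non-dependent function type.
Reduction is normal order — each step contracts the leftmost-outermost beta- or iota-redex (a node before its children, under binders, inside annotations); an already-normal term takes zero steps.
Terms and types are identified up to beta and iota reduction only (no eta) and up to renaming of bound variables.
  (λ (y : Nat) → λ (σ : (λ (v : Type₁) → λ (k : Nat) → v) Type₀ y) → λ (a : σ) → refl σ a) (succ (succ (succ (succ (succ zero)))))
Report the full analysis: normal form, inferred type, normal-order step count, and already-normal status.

normal form:
  λ (y : Type₀) → λ (σ : y) → refl y σ
type:
  (y : Type₀) → (σ : y) → Eq y σ σ
steps to reach normal form (normal order): 3
already normal: no
first redex: a beta-redex


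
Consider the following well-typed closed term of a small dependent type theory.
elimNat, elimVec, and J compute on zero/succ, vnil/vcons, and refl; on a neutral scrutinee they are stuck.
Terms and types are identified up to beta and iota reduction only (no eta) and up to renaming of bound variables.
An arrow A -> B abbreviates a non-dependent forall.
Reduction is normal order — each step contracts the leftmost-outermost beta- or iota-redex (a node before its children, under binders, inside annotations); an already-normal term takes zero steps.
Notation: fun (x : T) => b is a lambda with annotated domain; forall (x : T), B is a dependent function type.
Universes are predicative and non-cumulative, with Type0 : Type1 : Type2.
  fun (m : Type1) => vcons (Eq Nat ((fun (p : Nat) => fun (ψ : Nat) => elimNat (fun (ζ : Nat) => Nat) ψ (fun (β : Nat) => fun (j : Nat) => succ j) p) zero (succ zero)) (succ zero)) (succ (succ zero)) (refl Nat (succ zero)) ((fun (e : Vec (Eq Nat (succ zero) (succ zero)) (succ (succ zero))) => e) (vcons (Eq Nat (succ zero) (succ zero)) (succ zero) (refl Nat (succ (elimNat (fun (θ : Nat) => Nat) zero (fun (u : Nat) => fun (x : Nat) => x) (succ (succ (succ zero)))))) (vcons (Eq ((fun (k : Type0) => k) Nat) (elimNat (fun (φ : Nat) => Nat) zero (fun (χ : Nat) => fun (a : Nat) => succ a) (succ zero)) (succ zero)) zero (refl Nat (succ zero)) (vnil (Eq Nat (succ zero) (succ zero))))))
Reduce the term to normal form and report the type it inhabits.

resulting normal form:
  fun (m : Type1) => vcons (Eq Nat (succ zero) (succ zero)) (succ (succ zero)) (refl Nat (succ zero)) (vcons (Eq Nat (succ zero) (succ zero)) (succ zero) (refl Nat (succ zero)) (vcons (Eq Nat (succ zero) (succ zero)) zero (refl Nat (succ zero)) (vnil (Eq Nat (succ zero) (succ zero)))))
type:
  Type1 -> Vec (Eq Nat (succ zero) (succ zero)) (succ (succ (succ zero)))
observation: the term reaches its normal form after 19 normal-order steps.


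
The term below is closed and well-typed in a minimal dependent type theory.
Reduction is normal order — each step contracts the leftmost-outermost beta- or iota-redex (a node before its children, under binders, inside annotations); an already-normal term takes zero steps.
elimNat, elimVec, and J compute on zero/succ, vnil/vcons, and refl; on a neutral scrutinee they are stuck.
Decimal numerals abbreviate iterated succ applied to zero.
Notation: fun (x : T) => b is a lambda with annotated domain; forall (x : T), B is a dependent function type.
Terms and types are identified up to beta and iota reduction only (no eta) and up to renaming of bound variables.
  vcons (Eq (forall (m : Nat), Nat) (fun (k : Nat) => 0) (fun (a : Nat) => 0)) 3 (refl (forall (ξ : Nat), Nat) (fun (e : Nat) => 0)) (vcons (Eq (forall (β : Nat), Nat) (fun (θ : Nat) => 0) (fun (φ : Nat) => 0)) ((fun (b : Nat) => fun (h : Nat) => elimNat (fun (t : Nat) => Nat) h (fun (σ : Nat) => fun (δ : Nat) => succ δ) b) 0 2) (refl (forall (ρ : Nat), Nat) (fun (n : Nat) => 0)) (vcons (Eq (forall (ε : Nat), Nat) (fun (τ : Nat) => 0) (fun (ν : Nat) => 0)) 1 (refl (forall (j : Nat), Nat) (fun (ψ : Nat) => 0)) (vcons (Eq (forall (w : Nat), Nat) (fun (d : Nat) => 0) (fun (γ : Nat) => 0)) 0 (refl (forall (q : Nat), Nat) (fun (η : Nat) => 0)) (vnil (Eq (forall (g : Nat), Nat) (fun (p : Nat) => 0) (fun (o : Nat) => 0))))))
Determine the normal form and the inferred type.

resulting normal form:
  vcons (Eq (forall (m : Nat), Nat) (fun (k : Nat) => 0) (fun (a : Nat) => 0)) 3 (refl (forall (ξ : Nat), Nat) (fun (e : Nat) => 0)) (vcons (Eq (forall (β : Nat), Nat) (fun (θ : Nat) => 0) (fun (φ : Nat) => 0)) 2 (refl (forall (b : Nat), Nat) (fun (h : Nat) => 0)) (vcons (Eq (forall (t : Nat), Nat) (fun (σ : Nat) => 0) (fun (δ : Nat) => 0)) 1 (refl (forall (ρ : Nat), Nat) (fun (n : Nat) => 0)) (vcons (Eq (forall (ε : Nat), Nat) (fun (τ : Nat) => 0) (fun (ν : Nat) => 0)) 0 (refl (forall (j : Nat), Nat) (fun (ψ : Nat) => 0)) (vnil (Eq (forall (w : Nat), Nat) (fun (d : Nat) => 0) (fun (γ : Nat) => 0))))))
type:
  Vec (Eq (forall (m : Nat), Nat) (fun (k : Nat) => 0) (fun (a : Nat) => 0)) 4
observation: the term reaches its normal form after 3 normal-order steps.


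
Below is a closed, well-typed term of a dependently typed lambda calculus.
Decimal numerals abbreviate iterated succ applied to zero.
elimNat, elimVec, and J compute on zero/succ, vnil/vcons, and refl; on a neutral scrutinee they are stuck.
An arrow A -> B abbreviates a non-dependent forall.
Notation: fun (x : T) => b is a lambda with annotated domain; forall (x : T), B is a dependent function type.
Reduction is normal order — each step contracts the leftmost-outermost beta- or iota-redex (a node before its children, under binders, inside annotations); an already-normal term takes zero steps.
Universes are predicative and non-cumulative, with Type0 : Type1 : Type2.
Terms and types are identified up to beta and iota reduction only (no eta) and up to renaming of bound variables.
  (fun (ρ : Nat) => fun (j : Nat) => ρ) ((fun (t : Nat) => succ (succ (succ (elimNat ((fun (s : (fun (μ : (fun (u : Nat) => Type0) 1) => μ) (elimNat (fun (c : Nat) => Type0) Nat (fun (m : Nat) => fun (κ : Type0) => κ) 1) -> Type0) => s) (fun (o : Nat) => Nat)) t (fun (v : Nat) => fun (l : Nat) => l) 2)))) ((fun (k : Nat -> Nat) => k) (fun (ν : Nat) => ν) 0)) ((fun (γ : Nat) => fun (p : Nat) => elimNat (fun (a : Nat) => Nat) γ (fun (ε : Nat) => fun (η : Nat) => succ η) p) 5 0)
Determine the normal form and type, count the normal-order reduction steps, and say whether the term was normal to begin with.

reduced normal form:
  3
type:
  Nat
steps to reach normal form (normal order): 12
term was already normal: no
first contracted redex: a beta-redex


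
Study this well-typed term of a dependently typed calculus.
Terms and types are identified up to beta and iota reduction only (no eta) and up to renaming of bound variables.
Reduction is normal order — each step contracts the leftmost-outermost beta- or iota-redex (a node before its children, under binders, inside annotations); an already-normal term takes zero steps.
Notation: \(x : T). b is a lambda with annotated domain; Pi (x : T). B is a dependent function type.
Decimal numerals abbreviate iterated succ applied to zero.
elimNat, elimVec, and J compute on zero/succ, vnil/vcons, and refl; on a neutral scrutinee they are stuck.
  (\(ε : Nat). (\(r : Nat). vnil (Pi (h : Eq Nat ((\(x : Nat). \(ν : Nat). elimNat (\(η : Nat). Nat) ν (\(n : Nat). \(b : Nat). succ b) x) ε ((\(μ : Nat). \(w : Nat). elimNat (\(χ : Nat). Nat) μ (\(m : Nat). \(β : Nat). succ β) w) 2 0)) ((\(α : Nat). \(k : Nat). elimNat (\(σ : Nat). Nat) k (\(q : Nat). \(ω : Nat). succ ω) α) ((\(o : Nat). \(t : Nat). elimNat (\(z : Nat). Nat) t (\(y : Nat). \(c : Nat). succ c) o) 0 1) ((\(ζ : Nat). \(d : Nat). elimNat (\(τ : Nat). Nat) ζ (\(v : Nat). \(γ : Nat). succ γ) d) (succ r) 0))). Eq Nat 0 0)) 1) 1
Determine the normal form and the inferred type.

resulting normal form:
  vnil (Pi (ε : Eq Nat 3 3). Eq Nat 0 0)
inferred type:
  Vec (Pi (ε : Eq Nat 3 3). Eq Nat 0 0) 0


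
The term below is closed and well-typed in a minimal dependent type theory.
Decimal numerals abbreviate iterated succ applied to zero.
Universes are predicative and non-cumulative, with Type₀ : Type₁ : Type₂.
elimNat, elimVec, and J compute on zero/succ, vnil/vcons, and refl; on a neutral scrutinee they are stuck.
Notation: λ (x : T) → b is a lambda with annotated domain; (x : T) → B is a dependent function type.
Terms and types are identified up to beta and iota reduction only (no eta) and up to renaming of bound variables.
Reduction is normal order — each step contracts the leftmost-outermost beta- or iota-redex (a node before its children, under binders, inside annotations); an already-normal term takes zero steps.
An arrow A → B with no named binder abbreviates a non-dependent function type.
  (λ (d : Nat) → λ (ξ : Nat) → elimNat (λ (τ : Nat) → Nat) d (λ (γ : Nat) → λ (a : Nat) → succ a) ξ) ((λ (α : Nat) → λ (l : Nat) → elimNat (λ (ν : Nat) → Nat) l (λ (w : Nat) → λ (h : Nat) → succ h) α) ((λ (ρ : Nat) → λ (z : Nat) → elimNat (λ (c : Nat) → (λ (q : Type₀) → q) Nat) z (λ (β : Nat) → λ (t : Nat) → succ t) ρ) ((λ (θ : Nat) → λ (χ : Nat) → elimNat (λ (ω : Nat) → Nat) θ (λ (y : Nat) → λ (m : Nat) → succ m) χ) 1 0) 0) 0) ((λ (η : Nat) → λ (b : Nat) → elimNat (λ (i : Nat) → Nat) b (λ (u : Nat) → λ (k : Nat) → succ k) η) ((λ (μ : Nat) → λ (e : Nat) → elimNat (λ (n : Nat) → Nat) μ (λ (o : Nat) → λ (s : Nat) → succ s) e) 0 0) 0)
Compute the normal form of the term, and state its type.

resulting normal form:
  1
type:
  Nat


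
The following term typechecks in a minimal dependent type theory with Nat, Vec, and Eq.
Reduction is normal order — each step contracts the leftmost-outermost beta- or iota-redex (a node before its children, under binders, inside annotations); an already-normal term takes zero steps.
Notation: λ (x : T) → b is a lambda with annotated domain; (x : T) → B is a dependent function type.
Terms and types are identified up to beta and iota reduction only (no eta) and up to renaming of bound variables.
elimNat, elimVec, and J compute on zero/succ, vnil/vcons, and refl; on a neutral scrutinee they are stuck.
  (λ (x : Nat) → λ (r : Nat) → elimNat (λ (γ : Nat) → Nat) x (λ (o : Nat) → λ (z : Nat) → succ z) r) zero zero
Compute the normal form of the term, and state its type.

resulting normal form:
  zero
inferred type:
  Nat
observation: the first redex contracted is a beta-redex; the normal form is reached in 3 normal-order steps.


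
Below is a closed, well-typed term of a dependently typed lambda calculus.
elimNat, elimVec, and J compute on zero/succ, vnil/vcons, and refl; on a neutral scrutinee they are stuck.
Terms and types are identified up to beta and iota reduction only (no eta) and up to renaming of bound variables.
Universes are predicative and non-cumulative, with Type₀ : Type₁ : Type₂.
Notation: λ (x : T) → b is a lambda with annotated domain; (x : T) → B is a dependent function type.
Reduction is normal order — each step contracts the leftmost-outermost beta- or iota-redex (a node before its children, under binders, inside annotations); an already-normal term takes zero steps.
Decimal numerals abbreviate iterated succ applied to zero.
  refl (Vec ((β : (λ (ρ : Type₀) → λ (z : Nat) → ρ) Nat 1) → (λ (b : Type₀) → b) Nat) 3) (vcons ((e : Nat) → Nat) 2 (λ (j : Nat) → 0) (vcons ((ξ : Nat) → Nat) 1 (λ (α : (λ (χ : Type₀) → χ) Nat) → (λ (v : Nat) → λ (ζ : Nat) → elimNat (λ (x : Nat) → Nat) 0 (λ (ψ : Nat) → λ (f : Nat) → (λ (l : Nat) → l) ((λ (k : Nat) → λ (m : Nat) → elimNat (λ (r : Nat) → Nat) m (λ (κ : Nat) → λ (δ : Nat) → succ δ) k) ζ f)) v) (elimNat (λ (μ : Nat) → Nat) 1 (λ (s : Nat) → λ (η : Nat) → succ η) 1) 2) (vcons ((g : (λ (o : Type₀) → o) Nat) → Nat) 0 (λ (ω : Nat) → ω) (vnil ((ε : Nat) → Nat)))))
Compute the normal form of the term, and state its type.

resulting normal form:
  refl (Vec ((β : Nat) → Nat) 3) (vcons ((ρ : Nat) → Nat) 2 (λ (z : Nat) → 0) (vcons ((b : Nat) → Nat) 1 (λ (e : Nat) → 4) (vcons ((j : Nat) → Nat) 0 (λ (ξ : Nat) → ξ) (vnil ((α : Nat) → Nat)))))
type:
  Eq (Vec ((β : Nat) → Nat) 3) (vcons ((ρ : Nat) → Nat) 2 (λ (z : Nat) → 0) (vcons ((b : Nat) → Nat) 1 (λ (e : Nat) → 4) (vcons ((j : Nat) → Nat) 0 (λ (ξ : Nat) → ξ) (vnil ((α : Nat) → Nat))))) (vcons ((χ : Nat) → Nat) 2 (λ (v : Nat) → 0) (vcons ((ζ : Nat) → Nat) 1 (λ (x : Nat) → 4) (vcons ((ψ : Nat) → Nat) 0 (λ (f : Nat) → f) (vnil ((l : Nat) → Nat)))))
observation: the first redex contracted is a beta-redex; the normal form is reached in 28 normal-order steps.


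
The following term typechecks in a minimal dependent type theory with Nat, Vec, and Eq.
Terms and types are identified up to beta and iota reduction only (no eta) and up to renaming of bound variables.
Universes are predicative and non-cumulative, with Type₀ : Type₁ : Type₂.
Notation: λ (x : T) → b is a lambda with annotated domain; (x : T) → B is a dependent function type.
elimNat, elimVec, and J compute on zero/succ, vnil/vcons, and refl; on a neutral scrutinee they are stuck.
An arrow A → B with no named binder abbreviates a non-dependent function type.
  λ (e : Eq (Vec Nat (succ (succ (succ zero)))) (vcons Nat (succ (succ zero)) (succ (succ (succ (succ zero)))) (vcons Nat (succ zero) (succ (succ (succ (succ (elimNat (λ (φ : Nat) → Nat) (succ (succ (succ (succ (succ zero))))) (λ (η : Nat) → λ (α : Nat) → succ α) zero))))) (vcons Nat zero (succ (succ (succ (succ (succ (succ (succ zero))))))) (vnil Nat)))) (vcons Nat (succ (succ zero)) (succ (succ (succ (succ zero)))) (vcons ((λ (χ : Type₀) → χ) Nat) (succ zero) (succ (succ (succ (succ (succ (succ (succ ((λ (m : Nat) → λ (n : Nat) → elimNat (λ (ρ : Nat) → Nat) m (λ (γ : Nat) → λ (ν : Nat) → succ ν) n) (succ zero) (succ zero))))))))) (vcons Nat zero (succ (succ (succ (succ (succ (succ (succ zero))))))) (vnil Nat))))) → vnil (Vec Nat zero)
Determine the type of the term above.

inferred type:
  Eq (Vec Nat (succ (succ (succ zero)))) (vcons Nat (succ (succ zero)) (succ (succ (succ (succ zero)))) (vcons Nat (succ zero) (succ (succ (succ (succ (succ (succ (succ (succ (succ zero))))))))) (vcons Nat zero (succ (succ (succ (succ (succ (succ (succ zero))))))) (vnil Nat)))) (vcons Nat (succ (succ zero)) (succ (succ (succ (succ zero)))) (vcons Nat (succ zero) (succ (succ (succ (succ (succ (succ (succ (succ (succ zero))))))))) (vcons Nat zero (succ (succ (succ (succ (succ (succ (succ zero))))))) (vnil Nat)))) → Vec (Vec Nat zero) zero


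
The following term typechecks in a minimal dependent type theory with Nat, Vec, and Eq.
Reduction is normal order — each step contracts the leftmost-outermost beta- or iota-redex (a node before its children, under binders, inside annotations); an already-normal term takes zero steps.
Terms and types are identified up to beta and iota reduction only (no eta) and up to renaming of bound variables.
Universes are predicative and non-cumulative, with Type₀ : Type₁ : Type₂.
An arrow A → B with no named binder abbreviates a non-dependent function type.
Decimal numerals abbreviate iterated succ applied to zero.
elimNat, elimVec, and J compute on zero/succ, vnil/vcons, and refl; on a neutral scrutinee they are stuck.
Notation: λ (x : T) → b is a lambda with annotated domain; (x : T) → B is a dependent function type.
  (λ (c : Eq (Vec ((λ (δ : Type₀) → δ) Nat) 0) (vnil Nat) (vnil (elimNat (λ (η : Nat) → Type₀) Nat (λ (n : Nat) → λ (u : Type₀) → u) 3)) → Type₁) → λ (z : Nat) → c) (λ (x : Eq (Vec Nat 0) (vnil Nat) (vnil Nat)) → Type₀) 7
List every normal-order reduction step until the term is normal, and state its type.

normal-order reduction:
  (λ (c : Eq (Vec ((λ (δ : Type₀) → δ) Nat) 0) (vnil Nat) (vnil (elimNat (λ (η : Nat) → Type₀) Nat (λ (n : Nat) → λ (u : Type₀) → u) 3)) → Type₁) → λ (z : Nat) → c) (λ (x : Eq (Vec Nat 0) (vnil Nat) (vnil Nat)) → Type₀) 7
  ~> (λ (c : Nat) → λ (δ : Eq (Vec Nat 0) (vnil Nat) (vnil Nat)) → Type₀) 7
  ~> λ (c : Eq (Vec Nat 0) (vnil Nat) (vnil Nat)) → Type₀
the term's type:
  Eq (Vec Nat 0) (vnil Nat) (vnil Nat) → Type₁


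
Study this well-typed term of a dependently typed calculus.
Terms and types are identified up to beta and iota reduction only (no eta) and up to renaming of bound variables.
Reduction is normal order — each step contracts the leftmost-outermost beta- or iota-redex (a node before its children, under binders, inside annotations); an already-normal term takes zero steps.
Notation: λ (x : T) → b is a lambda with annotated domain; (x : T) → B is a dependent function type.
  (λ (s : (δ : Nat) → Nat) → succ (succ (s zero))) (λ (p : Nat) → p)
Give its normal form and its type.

reduced normal form:
  succ (succ zero)
type:
  Nat
observation: normalization takes exactly 2 steps under the normal-order strategy.


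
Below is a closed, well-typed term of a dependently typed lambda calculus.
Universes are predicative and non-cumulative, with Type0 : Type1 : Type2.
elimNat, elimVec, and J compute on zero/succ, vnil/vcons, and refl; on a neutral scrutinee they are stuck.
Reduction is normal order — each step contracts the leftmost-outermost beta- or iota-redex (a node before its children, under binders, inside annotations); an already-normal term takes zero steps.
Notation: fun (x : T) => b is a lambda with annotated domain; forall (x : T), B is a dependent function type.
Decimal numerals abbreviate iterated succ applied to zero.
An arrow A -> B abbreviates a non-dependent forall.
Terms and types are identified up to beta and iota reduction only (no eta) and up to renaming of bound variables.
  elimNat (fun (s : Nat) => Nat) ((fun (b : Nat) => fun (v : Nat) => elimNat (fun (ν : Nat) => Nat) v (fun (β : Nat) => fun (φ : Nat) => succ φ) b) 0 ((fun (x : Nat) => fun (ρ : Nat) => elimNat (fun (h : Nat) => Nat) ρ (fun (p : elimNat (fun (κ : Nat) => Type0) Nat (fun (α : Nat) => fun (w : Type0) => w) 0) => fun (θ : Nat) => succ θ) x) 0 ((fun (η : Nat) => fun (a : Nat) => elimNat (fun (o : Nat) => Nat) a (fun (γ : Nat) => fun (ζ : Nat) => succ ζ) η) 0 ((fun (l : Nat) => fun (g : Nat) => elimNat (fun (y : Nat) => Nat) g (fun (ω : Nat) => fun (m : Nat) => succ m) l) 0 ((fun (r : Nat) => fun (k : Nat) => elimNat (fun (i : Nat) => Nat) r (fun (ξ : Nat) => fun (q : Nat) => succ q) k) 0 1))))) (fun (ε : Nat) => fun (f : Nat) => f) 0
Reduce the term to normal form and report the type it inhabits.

reduced normal form:
  1
type:
  Nat
observation: 19 normal-order steps normalize the term, beginning with an elimNat iota-redex.


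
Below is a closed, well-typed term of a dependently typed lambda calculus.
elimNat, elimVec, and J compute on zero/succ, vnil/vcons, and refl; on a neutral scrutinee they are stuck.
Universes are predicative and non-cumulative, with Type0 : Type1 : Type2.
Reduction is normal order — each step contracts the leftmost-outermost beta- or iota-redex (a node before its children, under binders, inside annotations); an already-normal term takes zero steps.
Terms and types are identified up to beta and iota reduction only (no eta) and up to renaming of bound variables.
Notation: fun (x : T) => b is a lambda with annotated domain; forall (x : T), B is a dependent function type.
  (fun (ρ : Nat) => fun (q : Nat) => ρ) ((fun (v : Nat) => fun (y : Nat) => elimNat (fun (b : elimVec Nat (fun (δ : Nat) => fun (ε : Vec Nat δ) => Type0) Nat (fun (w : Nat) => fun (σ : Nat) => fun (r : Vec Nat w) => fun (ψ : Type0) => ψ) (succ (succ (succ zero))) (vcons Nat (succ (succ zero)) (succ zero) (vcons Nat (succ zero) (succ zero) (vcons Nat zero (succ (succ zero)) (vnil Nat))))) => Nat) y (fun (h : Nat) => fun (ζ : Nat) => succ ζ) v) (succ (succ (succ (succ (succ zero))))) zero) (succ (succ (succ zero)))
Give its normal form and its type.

reduced normal form:
  succ (succ (succ (succ (succ zero))))
the term's type:
  Nat


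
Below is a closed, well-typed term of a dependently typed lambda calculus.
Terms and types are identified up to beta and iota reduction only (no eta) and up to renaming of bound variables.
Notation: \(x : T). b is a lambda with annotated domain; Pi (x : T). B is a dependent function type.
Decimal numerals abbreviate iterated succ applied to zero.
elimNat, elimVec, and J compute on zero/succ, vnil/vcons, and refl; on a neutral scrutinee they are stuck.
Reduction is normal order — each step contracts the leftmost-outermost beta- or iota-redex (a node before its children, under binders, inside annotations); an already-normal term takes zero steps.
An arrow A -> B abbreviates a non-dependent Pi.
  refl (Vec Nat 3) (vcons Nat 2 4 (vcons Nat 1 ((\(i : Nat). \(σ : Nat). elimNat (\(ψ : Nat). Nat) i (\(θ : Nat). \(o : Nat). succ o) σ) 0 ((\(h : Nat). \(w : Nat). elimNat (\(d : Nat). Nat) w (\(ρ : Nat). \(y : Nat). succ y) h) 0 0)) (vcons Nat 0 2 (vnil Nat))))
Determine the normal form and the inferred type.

resulting normal form:
  refl (Vec Nat 3) (vcons Nat 2 4 (vcons Nat 1 0 (vcons Nat 0 2 (vnil Nat))))
the term's type:
  Eq (Vec Nat 3) (vcons Nat 2 4 (vcons Nat 1 0 (vcons Nat 0 2 (vnil Nat)))) (vcons Nat 2 4 (vcons Nat 1 0 (vcons Nat 0 2 (vnil Nat))))
observation: contracting a beta-redex first, the term normalizes in 6 steps.


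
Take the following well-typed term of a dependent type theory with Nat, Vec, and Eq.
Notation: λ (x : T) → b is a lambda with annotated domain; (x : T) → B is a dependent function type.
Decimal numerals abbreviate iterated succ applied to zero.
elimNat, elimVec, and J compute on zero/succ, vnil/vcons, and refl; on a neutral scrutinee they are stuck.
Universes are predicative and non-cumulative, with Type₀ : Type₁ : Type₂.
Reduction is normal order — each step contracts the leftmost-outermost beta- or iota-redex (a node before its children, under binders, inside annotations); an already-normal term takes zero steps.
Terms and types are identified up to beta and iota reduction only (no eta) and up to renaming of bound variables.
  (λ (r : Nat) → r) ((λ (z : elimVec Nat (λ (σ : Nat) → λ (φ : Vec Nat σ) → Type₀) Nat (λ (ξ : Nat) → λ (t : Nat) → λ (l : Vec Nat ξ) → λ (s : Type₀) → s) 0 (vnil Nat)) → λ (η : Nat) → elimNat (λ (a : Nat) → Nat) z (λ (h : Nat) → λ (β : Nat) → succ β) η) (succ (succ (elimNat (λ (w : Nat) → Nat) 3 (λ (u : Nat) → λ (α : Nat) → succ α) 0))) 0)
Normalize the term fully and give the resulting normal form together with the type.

resulting normal form:
  5
type:
  Nat
observation: 5 normal-order steps normalize the term, beginning with a beta-redex.


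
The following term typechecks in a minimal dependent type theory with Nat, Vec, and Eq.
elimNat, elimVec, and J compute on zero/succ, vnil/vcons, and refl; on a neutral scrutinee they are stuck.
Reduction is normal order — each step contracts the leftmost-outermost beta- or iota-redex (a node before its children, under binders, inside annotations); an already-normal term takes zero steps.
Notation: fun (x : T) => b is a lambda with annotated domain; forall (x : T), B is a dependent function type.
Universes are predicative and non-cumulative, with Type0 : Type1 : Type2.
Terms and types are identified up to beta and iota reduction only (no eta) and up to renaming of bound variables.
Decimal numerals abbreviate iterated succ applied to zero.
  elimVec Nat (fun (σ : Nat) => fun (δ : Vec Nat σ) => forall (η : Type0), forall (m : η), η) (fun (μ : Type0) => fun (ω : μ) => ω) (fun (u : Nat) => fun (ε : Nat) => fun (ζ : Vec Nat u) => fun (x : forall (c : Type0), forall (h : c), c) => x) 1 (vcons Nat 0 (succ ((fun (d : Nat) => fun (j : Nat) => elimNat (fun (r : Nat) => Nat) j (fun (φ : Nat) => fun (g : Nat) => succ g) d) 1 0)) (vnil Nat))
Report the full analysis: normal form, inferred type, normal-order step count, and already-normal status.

normal form:
  fun (σ : Type0) => fun (δ : σ) => δ
the term's type:
  forall (σ : Type0), forall (δ : σ), σ
steps to reach normal form (normal order): 6
term was already normal: no
first contracted redex: an elimVec iota-redex


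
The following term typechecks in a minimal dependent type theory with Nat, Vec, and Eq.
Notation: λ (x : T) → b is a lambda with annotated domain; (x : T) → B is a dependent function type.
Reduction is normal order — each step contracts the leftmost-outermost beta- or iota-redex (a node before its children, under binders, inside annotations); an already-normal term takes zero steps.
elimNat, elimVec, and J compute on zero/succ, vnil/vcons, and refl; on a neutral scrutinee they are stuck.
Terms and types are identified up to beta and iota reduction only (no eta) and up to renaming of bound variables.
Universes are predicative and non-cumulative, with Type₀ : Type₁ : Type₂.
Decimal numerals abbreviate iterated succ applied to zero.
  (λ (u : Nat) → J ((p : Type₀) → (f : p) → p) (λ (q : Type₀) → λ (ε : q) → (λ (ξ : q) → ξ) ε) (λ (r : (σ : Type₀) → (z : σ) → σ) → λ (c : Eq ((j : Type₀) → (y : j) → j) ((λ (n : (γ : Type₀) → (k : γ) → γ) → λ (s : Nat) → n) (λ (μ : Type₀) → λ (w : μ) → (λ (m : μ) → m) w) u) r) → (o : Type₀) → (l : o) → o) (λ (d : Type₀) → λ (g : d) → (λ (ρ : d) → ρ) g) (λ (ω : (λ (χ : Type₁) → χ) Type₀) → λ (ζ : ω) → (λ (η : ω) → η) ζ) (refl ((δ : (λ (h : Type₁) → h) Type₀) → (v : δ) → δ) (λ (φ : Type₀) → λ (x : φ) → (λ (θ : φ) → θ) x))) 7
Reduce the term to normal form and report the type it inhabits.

normal form:
  λ (u : Type₀) → λ (p : u) → p
the term's type:
  (u : Type₀) → (p : u) → u


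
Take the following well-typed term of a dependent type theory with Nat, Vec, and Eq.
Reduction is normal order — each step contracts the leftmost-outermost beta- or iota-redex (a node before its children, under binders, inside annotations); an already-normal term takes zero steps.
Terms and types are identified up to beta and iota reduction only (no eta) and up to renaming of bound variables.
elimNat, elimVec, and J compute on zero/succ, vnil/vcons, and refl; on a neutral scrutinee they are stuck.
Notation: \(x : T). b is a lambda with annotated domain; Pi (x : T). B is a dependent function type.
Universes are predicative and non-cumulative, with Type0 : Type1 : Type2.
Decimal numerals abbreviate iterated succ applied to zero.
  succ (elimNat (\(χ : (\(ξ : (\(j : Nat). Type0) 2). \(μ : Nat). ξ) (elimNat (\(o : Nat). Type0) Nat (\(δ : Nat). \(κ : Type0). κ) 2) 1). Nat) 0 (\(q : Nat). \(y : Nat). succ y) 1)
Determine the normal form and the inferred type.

normal form:
  2
the term's type:
  Nat
observation: contracting an elimNat iota-redex first, the term normalizes in 4 steps.


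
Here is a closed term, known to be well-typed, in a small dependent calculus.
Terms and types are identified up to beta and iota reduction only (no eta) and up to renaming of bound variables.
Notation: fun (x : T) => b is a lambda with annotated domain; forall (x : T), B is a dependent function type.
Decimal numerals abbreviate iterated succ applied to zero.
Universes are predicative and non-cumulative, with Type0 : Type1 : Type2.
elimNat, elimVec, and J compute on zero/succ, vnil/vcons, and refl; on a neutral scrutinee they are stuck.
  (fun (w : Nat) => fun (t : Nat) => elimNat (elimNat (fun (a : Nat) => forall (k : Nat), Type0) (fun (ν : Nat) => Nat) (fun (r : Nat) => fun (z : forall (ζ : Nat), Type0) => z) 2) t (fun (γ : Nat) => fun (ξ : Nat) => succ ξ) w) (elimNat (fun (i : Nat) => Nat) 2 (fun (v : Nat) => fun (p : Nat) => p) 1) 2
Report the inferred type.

the term's type:
  Nat


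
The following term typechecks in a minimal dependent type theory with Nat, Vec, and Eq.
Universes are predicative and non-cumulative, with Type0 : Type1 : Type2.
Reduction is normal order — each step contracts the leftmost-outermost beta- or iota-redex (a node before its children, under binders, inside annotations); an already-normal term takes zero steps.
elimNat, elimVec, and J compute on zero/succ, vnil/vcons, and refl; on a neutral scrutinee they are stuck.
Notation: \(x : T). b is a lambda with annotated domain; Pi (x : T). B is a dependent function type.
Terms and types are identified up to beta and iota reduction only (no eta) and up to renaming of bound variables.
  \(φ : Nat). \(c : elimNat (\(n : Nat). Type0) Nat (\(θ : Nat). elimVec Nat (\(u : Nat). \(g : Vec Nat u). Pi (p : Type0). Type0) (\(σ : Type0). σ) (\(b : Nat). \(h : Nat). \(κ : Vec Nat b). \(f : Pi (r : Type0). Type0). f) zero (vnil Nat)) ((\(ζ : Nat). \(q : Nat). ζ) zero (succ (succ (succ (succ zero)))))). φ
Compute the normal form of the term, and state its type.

reduced normal form:
  \(φ : Nat). \(c : Nat). φ
the term's type:
  Pi (φ : Nat). Pi (c : Nat). Nat


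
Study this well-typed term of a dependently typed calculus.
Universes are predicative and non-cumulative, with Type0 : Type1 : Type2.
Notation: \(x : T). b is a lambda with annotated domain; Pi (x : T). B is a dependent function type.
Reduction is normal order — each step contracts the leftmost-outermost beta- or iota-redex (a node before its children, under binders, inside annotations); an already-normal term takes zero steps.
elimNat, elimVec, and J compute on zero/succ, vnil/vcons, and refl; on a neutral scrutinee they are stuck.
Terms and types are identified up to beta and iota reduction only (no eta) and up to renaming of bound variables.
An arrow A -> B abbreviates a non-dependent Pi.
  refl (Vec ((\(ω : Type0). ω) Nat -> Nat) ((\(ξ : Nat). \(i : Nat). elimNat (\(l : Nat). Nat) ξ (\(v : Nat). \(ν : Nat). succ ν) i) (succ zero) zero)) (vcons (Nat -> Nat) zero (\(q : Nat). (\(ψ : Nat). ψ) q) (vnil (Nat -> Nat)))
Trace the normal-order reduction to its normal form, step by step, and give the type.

normal-order reduction:
  refl (Vec ((\(ω : Type0). ω) Nat -> Nat) ((\(ξ : Nat). \(i : Nat). elimNat (\(l : Nat). Nat) ξ (\(v : Nat). \(ν : Nat). succ ν) i) (succ zero) zero)) (vcons (Nat -> Nat) zero (\(q : Nat). (\(ψ : Nat). ψ) q) (vnil (Nat -> Nat)))
  ~> refl (Vec (Nat -> Nat) ((\(ω : Nat). \(ξ : Nat). elimNat (\(i : Nat). Nat) ω (\(l : Nat). \(v : Nat). succ v) ξ) (succ zero) zero)) (vcons (Nat -> Nat) zero (\(ν : Nat). (\(q : Nat). q) ν) (vnil (Nat -> Nat)))
  ~> refl (Vec (Nat -> Nat) ((\(ω : Nat). elimNat (\(ξ : Nat). Nat) (succ zero) (\(i : Nat). \(l : Nat). succ l) ω) zero)) (vcons (Nat -> Nat) zero (\(v : Nat). (\(ν : Nat). ν) v) (vnil (Nat -> Nat)))
  ~> refl (Vec (Nat -> Nat) (elimNat (\(ω : Nat). Nat) (succ zero) (\(ξ : Nat). \(i : Nat). succ i) zero)) (vcons (Nat -> Nat) zero (\(l : Nat). (\(v : Nat). v) l) (vnil (Nat -> Nat)))
  ~> refl (Vec (Nat -> Nat) (succ zero)) (vcons (Nat -> Nat) zero (\(ω : Nat). (\(ξ : Nat). ξ) ω) (vnil (Nat -> Nat)))
  ~> refl (Vec (Nat -> Nat) (succ zero)) (vcons (Nat -> Nat) zero (\(ω : Nat). ω) (vnil (Nat -> Nat)))
inferred type:
  Eq (Vec (Nat -> Nat) (succ zero)) (vcons (Nat -> Nat) zero (\(ω : Nat). ω) (vnil (Nat -> Nat))) (vcons (Nat -> Nat) zero (\(ξ : Nat). ξ) (vnil (Nat -> Nat)))


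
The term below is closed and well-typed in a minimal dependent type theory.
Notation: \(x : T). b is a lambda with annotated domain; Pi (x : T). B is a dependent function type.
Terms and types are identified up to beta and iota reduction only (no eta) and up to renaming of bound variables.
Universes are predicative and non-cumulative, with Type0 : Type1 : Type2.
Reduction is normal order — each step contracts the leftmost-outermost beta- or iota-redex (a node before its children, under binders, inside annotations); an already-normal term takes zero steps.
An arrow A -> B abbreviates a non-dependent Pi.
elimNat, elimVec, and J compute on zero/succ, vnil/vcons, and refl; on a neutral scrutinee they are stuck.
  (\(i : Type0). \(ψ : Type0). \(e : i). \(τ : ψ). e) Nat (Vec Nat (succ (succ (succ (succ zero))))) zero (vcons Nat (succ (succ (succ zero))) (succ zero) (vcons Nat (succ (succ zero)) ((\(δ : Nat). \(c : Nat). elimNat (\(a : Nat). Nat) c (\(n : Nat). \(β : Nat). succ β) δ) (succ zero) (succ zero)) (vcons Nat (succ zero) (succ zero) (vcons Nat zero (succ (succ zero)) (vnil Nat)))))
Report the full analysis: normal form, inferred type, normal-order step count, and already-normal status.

normal form:
  zero
the term's type:
  Nat
steps to reach normal form (normal order): 4
already normal: no
first redex: a beta-redex


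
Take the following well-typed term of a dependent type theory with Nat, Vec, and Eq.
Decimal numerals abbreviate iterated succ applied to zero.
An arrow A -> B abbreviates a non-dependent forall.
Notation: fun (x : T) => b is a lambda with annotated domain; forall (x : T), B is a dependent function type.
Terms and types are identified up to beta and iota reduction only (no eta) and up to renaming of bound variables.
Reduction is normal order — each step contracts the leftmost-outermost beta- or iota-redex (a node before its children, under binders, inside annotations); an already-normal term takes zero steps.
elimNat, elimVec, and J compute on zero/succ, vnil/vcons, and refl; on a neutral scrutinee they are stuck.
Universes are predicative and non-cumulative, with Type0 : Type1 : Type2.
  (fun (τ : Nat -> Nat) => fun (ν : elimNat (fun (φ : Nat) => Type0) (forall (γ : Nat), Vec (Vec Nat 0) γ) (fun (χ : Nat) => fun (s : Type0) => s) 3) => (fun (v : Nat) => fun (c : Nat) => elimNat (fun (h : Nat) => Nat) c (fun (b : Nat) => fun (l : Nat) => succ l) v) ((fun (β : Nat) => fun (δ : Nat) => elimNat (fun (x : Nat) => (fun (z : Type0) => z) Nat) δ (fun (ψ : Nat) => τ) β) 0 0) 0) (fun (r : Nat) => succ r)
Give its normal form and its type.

normal form:
  fun (τ : forall (ν : Nat), Vec (Vec Nat 0) ν) => 0
type:
  (forall (τ : Nat), Vec (Vec Nat 0) τ) -> Nat
observation: contracting a beta-redex first, the term normalizes in 17 steps.


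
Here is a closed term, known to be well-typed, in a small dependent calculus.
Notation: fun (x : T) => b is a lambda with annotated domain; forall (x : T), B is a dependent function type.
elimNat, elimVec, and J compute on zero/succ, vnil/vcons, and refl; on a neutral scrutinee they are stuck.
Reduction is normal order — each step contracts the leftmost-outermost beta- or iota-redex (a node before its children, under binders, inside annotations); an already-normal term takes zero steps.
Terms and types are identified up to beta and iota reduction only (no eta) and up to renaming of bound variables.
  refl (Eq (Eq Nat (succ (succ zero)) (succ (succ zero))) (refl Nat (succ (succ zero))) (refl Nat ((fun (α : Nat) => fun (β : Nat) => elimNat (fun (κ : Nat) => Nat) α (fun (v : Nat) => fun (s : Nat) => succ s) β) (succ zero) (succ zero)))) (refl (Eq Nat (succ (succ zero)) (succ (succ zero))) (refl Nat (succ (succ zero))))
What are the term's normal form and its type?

resulting normal form:
  refl (Eq (Eq Nat (succ (succ zero)) (succ (succ zero))) (refl Nat (succ (succ zero))) (refl Nat (succ (succ zero)))) (refl (Eq Nat (succ (succ zero)) (succ (succ zero))) (refl Nat (succ (succ zero))))
inferred type:
  Eq (Eq (Eq Nat (succ (succ zero)) (succ (succ zero))) (refl Nat (succ (succ zero))) (refl Nat (succ (succ zero)))) (refl (Eq Nat (succ (succ zero)) (succ (succ zero))) (refl Nat (succ (succ zero)))) (refl (Eq Nat (succ (succ zero)) (succ (succ zero))) (refl Nat (succ (succ zero))))
observation: the first redex contracted is a beta-redex; the normal form is reached in 6 normal-order steps.


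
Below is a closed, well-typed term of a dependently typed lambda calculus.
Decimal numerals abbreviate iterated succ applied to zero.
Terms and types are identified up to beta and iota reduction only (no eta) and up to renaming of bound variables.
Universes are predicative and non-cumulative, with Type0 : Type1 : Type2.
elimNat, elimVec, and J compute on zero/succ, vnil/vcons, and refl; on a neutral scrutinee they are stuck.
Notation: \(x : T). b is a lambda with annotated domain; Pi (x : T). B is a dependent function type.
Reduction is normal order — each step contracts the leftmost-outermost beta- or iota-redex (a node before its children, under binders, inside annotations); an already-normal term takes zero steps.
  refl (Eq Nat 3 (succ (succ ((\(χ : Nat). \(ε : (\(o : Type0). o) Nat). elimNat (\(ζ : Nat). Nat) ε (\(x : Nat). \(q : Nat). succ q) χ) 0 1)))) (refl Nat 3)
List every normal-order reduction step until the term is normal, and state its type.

normal-order reduction:
  refl (Eq Nat 3 (succ (succ ((\(χ : Nat). \(ε : (\(o : Type0). o) Nat). elimNat (\(ζ : Nat). Nat) ε (\(x : Nat). \(q : Nat). succ q) χ) 0 1)))) (refl Nat 3)
  ~> refl (Eq Nat 3 (succ (succ ((\(χ : (\(ε : Type0). ε) Nat). elimNat (\(o : Nat). Nat) χ (\(ζ : Nat). \(x : Nat). succ x) 0) 1)))) (refl Nat 3)
  ~> refl (Eq Nat 3 (succ (succ (elimNat (\(χ : Nat). Nat) 1 (\(ε : Nat). \(o : Nat). succ o) 0)))) (refl Nat 3)
  ~> refl (Eq Nat 3 3) (refl Nat 3)
type:
  Eq (Eq Nat 3 3) (refl Nat 3) (refl Nat 3)
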